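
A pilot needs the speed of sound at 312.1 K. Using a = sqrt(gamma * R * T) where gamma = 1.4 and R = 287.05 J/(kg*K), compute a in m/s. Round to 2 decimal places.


Step 1: gamma * R * T = 1.4 * 287.05 * 312.1 = 125423.627
Step 2: a = sqrt(125423.627) = 354.15 m/s

354.15


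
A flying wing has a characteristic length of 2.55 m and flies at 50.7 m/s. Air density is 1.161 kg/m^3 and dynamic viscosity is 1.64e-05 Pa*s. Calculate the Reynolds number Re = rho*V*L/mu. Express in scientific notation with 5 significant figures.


Step 1: Numerator = rho * V * L = 1.161 * 50.7 * 2.55 = 150.099885
Step 2: Re = 150.099885 / 1.64e-05
Step 3: Re = 9.1524e+06

9.1524e+06


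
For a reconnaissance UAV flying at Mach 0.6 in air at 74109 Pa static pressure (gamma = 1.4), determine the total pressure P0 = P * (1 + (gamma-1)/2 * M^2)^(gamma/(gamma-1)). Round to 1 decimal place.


Step 1: (gamma-1)/2 * M^2 = 0.2 * 0.36 = 0.072
Step 2: 1 + 0.072 = 1.072
Step 3: Exponent gamma/(gamma-1) = 3.5
Step 4: P0 = 74109 * 1.072^3.5 = 94526.3 Pa

94526.3


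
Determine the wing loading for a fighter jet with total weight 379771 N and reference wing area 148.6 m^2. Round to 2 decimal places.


Step 1: Wing loading = W / S = 379771 / 148.6
Step 2: Wing loading = 2555.66 N/m^2

2555.66


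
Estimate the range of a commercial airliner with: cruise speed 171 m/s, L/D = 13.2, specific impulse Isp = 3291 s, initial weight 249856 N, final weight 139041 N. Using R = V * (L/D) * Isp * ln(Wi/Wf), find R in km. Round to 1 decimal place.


Step 1: Coefficient = V * (L/D) * Isp = 171 * 13.2 * 3291 = 7428445.2 m
Step 2: Wi/Wf = 249856 / 139041 = 1.796995
Step 3: ln(1.796995) = 0.586116
Step 4: R = 7428445.2 * 0.586116 = 4353929.8 m = 4353.9 km

4353.9


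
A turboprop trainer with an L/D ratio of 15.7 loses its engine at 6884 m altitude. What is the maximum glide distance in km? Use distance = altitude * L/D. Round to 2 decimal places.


Step 1: Glide distance = altitude * L/D = 6884 * 15.7 = 108078.8 m
Step 2: Convert to km: 108078.8 / 1000 = 108.08 km

108.08


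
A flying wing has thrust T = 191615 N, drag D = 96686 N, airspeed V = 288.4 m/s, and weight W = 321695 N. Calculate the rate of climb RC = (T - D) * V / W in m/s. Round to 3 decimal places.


Step 1: Excess thrust = T - D = 191615 - 96686 = 94929 N
Step 2: Excess power = 94929 * 288.4 = 27377523.6 W
Step 3: RC = 27377523.6 / 321695 = 85.104 m/s

85.104


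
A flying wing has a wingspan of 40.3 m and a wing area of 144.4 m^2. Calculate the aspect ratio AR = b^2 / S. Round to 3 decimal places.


Step 1: b^2 = 40.3^2 = 1624.09
Step 2: AR = 1624.09 / 144.4 = 11.247

11.247


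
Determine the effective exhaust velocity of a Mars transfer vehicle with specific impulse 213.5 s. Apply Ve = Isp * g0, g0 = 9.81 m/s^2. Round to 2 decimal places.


Step 1: Ve = Isp * g0 = 213.5 * 9.81
Step 2: Ve = 2094.44 m/s

2094.44


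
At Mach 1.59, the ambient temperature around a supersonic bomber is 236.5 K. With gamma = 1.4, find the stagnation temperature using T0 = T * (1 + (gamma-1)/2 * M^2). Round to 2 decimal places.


Step 1: (gamma-1)/2 = 0.2
Step 2: M^2 = 2.5281
Step 3: 1 + 0.2 * 2.5281 = 1.50562
Step 4: T0 = 236.5 * 1.50562 = 356.08 K

356.08


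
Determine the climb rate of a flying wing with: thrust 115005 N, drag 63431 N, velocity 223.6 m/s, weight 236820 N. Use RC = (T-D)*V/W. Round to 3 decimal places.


Step 1: Excess thrust = T - D = 115005 - 63431 = 51574 N
Step 2: Excess power = 51574 * 223.6 = 11531946.4 W
Step 3: RC = 11531946.4 / 236820 = 48.695 m/s

48.695


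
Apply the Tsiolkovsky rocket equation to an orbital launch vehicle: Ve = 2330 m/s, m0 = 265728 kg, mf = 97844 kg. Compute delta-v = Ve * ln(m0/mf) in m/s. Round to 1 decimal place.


Step 1: Mass ratio m0/mf = 265728 / 97844 = 2.715833
Step 2: ln(2.715833) = 0.999099
Step 3: delta-v = 2330 * 0.999099 = 2327.9 m/s

2327.9


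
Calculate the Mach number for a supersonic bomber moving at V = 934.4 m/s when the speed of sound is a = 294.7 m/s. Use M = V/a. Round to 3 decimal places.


Step 1: M = V / a = 934.4 / 294.7
Step 2: M = 3.171

3.171


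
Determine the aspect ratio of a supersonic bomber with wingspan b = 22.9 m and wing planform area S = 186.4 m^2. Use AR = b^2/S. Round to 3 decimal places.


Step 1: b^2 = 22.9^2 = 524.41
Step 2: AR = 524.41 / 186.4 = 2.813

2.813


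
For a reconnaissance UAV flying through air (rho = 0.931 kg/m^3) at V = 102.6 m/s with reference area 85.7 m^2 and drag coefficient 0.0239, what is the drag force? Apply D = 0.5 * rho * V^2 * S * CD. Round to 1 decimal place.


Step 1: Dynamic pressure q = 0.5 * 0.931 * 102.6^2 = 4900.2068 Pa
Step 2: Drag D = q * S * CD = 4900.2068 * 85.7 * 0.0239
Step 3: D = 10036.8 N

10036.8


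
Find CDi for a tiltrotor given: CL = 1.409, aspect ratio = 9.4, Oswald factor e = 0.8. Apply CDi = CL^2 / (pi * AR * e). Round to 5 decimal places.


Step 1: CL^2 = 1.409^2 = 1.985281
Step 2: pi * AR * e = 3.14159 * 9.4 * 0.8 = 23.624777
Step 3: CDi = 1.985281 / 23.624777 = 0.08403

0.08403


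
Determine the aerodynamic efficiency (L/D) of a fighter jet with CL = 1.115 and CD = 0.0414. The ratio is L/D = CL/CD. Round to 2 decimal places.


Step 1: L/D = CL / CD = 1.115 / 0.0414
Step 2: L/D = 26.93

26.93


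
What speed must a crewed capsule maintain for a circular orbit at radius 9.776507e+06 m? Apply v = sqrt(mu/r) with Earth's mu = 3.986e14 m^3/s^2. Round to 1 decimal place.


Step 1: mu / r = 3.986e14 / 9.776507e+06 = 40771207.958
Step 2: v = sqrt(40771207.958) = 6385.2 m/s

6385.2


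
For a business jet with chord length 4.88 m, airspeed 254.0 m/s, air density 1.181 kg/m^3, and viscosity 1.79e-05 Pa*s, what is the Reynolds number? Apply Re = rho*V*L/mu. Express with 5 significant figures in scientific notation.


Step 1: Numerator = rho * V * L = 1.181 * 254.0 * 4.88 = 1463.87312
Step 2: Re = 1463.87312 / 1.79e-05
Step 3: Re = 8.1781e+07

8.1781e+07


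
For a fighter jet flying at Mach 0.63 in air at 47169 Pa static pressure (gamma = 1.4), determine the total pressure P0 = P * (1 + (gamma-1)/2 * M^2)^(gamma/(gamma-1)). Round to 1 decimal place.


Step 1: (gamma-1)/2 * M^2 = 0.2 * 0.3969 = 0.07938
Step 2: 1 + 0.07938 = 1.07938
Step 3: Exponent gamma/(gamma-1) = 3.5
Step 4: P0 = 47169 * 1.07938^3.5 = 61626.4 Pa

61626.4


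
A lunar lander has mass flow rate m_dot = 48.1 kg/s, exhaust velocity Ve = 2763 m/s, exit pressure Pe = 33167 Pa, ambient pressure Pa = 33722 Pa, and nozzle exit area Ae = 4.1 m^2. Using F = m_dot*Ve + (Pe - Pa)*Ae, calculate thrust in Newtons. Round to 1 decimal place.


Step 1: Momentum thrust = m_dot * Ve = 48.1 * 2763 = 132900.3 N
Step 2: Pressure thrust = (Pe - Pa) * Ae = (33167 - 33722) * 4.1 = -2275.5 N
Step 3: Total thrust F = 132900.3 + -2275.5 = 130624.8 N

130624.8


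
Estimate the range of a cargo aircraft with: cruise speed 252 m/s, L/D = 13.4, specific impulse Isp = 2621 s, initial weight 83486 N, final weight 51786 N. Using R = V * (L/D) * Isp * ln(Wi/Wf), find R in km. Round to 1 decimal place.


Step 1: Coefficient = V * (L/D) * Isp = 252 * 13.4 * 2621 = 8850592.8 m
Step 2: Wi/Wf = 83486 / 51786 = 1.612135
Step 3: ln(1.612135) = 0.477559
Step 4: R = 8850592.8 * 0.477559 = 4226681.2 m = 4226.7 km

4226.7


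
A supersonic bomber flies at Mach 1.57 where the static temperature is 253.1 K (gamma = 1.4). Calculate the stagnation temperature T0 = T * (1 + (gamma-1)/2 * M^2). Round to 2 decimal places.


Step 1: (gamma-1)/2 = 0.2
Step 2: M^2 = 2.4649
Step 3: 1 + 0.2 * 2.4649 = 1.49298
Step 4: T0 = 253.1 * 1.49298 = 377.87 K

377.87


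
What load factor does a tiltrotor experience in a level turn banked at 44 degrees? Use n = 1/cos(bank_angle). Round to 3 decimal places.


Step 1: Convert 44 degrees to radians = 0.767945
Step 2: cos(44 deg) = 0.71934
Step 3: n = 1 / 0.71934 = 1.390

1.390


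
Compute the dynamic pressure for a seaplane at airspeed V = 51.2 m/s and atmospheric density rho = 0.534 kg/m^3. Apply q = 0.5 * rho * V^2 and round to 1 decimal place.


Step 1: V^2 = 51.2^2 = 2621.44
Step 2: q = 0.5 * 0.534 * 2621.44
Step 3: q = 699.9 Pa

699.9


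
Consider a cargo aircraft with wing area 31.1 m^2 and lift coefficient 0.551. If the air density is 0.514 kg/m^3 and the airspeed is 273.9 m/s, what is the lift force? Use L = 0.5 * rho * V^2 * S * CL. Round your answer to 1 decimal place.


Step 1: Calculate dynamic pressure q = 0.5 * 0.514 * 273.9^2 = 0.5 * 0.514 * 75021.21 = 19280.451 Pa
Step 2: Multiply by wing area and lift coefficient: L = 19280.451 * 31.1 * 0.551
Step 3: L = 599622.0252 * 0.551 = 330391.7 N

330391.7


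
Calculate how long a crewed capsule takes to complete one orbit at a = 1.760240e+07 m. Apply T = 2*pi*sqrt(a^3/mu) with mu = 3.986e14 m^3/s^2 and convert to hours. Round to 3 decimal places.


Step 1: a^3 / mu = 5.454007e+21 / 3.986e14 = 1.368291e+07
Step 2: sqrt(1.368291e+07) = 3699.0413 s
Step 3: T = 2*pi * 3699.0413 = 23241.76 s
Step 4: T in hours = 23241.76 / 3600 = 6.456 hours

6.456


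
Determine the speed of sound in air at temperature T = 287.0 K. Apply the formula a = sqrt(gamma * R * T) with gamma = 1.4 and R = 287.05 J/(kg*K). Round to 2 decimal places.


Step 1: gamma * R * T = 1.4 * 287.05 * 287.0 = 115336.69
Step 2: a = sqrt(115336.69) = 339.61 m/s

339.61


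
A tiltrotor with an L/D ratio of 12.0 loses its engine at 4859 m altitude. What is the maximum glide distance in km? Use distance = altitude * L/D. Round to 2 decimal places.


Step 1: Glide distance = altitude * L/D = 4859 * 12.0 = 58308.0 m
Step 2: Convert to km: 58308.0 / 1000 = 58.31 km

58.31


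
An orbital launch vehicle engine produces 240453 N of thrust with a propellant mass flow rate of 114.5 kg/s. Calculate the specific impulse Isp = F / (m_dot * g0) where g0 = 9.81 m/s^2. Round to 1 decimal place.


Step 1: m_dot * g0 = 114.5 * 9.81 = 1123.25
Step 2: Isp = 240453 / 1123.25 = 214.1 s

214.1


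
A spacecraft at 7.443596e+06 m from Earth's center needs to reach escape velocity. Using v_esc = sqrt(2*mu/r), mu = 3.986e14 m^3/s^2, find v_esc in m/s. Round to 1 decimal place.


Step 1: 2*mu/r = 2 * 3.986e14 / 7.443596e+06 = 107098773.2273
Step 2: v_esc = sqrt(107098773.2273) = 10348.9 m/s

10348.9


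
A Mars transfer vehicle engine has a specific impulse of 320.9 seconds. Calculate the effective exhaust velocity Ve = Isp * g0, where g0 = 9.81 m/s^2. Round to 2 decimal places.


Step 1: Ve = Isp * g0 = 320.9 * 9.81
Step 2: Ve = 3148.03 m/s

3148.03


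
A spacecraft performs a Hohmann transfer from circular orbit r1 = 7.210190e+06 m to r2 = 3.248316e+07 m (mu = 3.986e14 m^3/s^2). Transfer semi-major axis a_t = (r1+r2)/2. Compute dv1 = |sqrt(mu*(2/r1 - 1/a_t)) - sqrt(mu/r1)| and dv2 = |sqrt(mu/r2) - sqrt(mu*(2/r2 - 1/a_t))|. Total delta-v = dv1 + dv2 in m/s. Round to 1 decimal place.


Step 1: Transfer semi-major axis a_t = (7.210190e+06 + 3.248316e+07) / 2 = 1.984668e+07 m
Step 2: v1 (circular at r1) = sqrt(mu/r1) = 7435.25 m/s
Step 3: v_t1 = sqrt(mu*(2/r1 - 1/a_t)) = 9512.19 m/s
Step 4: dv1 = |9512.19 - 7435.25| = 2076.95 m/s
Step 5: v2 (circular at r2) = 3502.99 m/s, v_t2 = 2111.39 m/s
Step 6: dv2 = |3502.99 - 2111.39| = 1391.6 m/s
Step 7: Total delta-v = 2076.95 + 1391.6 = 3468.5 m/s

3468.5


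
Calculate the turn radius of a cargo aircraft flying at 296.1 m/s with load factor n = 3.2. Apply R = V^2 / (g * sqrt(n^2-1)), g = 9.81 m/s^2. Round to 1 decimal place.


Step 1: V^2 = 296.1^2 = 87675.21
Step 2: n^2 - 1 = 3.2^2 - 1 = 9.24
Step 3: sqrt(9.24) = 3.039737
Step 4: R = 87675.21 / (9.81 * 3.039737) = 2940.2 m

2940.2


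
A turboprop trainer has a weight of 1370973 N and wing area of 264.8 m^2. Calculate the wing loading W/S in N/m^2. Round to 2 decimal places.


Step 1: Wing loading = W / S = 1370973 / 264.8
Step 2: Wing loading = 5177.39 N/m^2

5177.39


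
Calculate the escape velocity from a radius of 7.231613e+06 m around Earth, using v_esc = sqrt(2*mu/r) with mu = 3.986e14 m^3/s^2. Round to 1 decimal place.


Step 1: 2*mu/r = 2 * 3.986e14 / 7.231613e+06 = 110238199.97
Step 2: v_esc = sqrt(110238199.97) = 10499.4 m/s

10499.4


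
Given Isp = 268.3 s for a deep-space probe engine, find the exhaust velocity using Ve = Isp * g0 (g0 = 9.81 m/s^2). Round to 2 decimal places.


Step 1: Ve = Isp * g0 = 268.3 * 9.81
Step 2: Ve = 2632.02 m/s

2632.02


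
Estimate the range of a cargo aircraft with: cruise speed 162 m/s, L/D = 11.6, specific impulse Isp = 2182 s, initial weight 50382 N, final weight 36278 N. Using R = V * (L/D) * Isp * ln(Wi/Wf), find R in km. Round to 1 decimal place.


Step 1: Coefficient = V * (L/D) * Isp = 162 * 11.6 * 2182 = 4100414.4 m
Step 2: Wi/Wf = 50382 / 36278 = 1.388776
Step 3: ln(1.388776) = 0.328422
Step 4: R = 4100414.4 * 0.328422 = 1346668.2 m = 1346.7 km

1346.7


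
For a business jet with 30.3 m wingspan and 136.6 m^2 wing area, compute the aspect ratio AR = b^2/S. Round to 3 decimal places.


Step 1: b^2 = 30.3^2 = 918.09
Step 2: AR = 918.09 / 136.6 = 6.721

6.721


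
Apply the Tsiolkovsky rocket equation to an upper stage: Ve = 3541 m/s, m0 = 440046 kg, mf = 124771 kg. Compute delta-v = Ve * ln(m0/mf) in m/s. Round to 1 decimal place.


Step 1: Mass ratio m0/mf = 440046 / 124771 = 3.526829
Step 2: ln(3.526829) = 1.260399
Step 3: delta-v = 3541 * 1.260399 = 4463.1 m/s

4463.1


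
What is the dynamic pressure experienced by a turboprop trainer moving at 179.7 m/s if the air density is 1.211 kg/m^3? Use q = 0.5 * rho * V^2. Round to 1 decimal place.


Step 1: V^2 = 179.7^2 = 32292.09
Step 2: q = 0.5 * 1.211 * 32292.09
Step 3: q = 19552.9 Pa

19552.9


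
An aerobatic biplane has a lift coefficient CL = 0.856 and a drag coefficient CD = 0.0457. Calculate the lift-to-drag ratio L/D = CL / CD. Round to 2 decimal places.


Step 1: L/D = CL / CD = 0.856 / 0.0457
Step 2: L/D = 18.73

18.73


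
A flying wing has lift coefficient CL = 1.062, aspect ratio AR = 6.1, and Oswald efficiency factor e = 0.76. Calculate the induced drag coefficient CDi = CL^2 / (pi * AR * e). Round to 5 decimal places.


Step 1: CL^2 = 1.062^2 = 1.127844
Step 2: pi * AR * e = 3.14159 * 6.1 * 0.76 = 14.564424
Step 3: CDi = 1.127844 / 14.564424 = 0.07744

0.07744


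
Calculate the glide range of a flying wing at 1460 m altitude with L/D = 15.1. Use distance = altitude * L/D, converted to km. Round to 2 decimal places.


Step 1: Glide distance = altitude * L/D = 1460 * 15.1 = 22046.0 m
Step 2: Convert to km: 22046.0 / 1000 = 22.05 km

22.05


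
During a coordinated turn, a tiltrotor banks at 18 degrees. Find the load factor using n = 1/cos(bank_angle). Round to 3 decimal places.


Step 1: Convert 18 degrees to radians = 0.314159
Step 2: cos(18 deg) = 0.951057
Step 3: n = 1 / 0.951057 = 1.051

1.051


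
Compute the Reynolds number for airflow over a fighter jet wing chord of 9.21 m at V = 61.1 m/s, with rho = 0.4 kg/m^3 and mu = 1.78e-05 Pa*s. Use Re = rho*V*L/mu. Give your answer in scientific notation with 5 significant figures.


Step 1: Numerator = rho * V * L = 0.4 * 61.1 * 9.21 = 225.0924
Step 2: Re = 225.0924 / 1.78e-05
Step 3: Re = 1.2646e+07

1.2646e+07


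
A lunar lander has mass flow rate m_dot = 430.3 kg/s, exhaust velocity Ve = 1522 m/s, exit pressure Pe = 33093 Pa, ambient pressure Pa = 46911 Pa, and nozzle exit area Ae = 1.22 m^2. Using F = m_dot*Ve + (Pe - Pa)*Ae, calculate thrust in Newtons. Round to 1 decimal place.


Step 1: Momentum thrust = m_dot * Ve = 430.3 * 1522 = 654916.6 N
Step 2: Pressure thrust = (Pe - Pa) * Ae = (33093 - 46911) * 1.22 = -16857.96 N
Step 3: Total thrust F = 654916.6 + -16857.96 = 638058.6 N

638058.6


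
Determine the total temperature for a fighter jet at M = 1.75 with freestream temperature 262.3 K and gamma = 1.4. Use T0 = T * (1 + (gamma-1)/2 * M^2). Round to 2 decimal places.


Step 1: (gamma-1)/2 = 0.2
Step 2: M^2 = 3.0625
Step 3: 1 + 0.2 * 3.0625 = 1.6125
Step 4: T0 = 262.3 * 1.6125 = 422.96 K

422.96


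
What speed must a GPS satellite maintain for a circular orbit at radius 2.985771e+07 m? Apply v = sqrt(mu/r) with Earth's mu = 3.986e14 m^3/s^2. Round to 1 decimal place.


Step 1: mu / r = 3.986e14 / 2.985771e+07 = 13349985.6486
Step 2: v = sqrt(13349985.6486) = 3653.8 m/s

3653.8


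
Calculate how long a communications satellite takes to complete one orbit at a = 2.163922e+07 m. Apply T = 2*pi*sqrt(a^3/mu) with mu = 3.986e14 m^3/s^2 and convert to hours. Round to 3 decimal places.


Step 1: a^3 / mu = 1.013269e+22 / 3.986e14 = 2.542070e+07
Step 2: sqrt(2.542070e+07) = 5041.8945 s
Step 3: T = 2*pi * 5041.8945 = 31679.16 s
Step 4: T in hours = 31679.16 / 3600 = 8.800 hours

8.800


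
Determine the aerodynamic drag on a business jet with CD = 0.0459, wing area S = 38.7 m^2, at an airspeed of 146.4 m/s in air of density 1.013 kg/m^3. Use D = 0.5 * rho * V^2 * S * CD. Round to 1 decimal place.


Step 1: Dynamic pressure q = 0.5 * 1.013 * 146.4^2 = 10855.7942 Pa
Step 2: Drag D = q * S * CD = 10855.7942 * 38.7 * 0.0459
Step 3: D = 19283.5 N

19283.5


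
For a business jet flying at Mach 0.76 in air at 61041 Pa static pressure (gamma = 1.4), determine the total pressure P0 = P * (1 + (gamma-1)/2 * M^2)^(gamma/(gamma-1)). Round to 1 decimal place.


Step 1: (gamma-1)/2 * M^2 = 0.2 * 0.5776 = 0.11552
Step 2: 1 + 0.11552 = 1.11552
Step 3: Exponent gamma/(gamma-1) = 3.5
Step 4: P0 = 61041 * 1.11552^3.5 = 89493.7 Pa

89493.7


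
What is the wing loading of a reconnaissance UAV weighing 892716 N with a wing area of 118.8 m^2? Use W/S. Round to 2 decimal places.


Step 1: Wing loading = W / S = 892716 / 118.8
Step 2: Wing loading = 7514.44 N/m^2

7514.44


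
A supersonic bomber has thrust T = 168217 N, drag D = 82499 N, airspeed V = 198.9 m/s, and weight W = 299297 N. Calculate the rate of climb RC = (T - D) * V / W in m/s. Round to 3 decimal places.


Step 1: Excess thrust = T - D = 168217 - 82499 = 85718 N
Step 2: Excess power = 85718 * 198.9 = 17049310.2 W
Step 3: RC = 17049310.2 / 299297 = 56.965 m/s

56.965


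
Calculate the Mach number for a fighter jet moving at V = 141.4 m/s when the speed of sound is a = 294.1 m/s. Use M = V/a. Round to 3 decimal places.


Step 1: M = V / a = 141.4 / 294.1
Step 2: M = 0.481

0.481


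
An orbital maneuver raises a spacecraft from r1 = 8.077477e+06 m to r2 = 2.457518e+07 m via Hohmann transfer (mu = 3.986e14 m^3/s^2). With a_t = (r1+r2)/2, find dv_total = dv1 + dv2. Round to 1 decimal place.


Step 1: Transfer semi-major axis a_t = (8.077477e+06 + 2.457518e+07) / 2 = 1.632633e+07 m
Step 2: v1 (circular at r1) = sqrt(mu/r1) = 7024.75 m/s
Step 3: v_t1 = sqrt(mu*(2/r1 - 1/a_t)) = 8618.56 m/s
Step 4: dv1 = |8618.56 - 7024.75| = 1593.81 m/s
Step 5: v2 (circular at r2) = 4027.36 m/s, v_t2 = 2832.79 m/s
Step 6: dv2 = |4027.36 - 2832.79| = 1194.57 m/s
Step 7: Total delta-v = 1593.81 + 1194.57 = 2788.4 m/s

2788.4


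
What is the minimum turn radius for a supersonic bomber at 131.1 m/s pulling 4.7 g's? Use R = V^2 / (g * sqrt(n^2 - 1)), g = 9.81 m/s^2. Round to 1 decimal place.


Step 1: V^2 = 131.1^2 = 17187.21
Step 2: n^2 - 1 = 4.7^2 - 1 = 21.09
Step 3: sqrt(21.09) = 4.592385
Step 4: R = 17187.21 / (9.81 * 4.592385) = 381.5 m

381.5


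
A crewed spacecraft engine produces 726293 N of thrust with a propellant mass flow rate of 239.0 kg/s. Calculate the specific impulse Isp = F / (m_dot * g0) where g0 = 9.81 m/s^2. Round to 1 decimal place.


Step 1: m_dot * g0 = 239.0 * 9.81 = 2344.59
Step 2: Isp = 726293 / 2344.59 = 309.8 s

309.8


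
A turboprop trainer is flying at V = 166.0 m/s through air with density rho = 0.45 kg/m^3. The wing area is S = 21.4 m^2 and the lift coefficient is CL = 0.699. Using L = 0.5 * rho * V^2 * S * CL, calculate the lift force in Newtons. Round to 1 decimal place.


Step 1: Calculate dynamic pressure q = 0.5 * 0.45 * 166.0^2 = 0.5 * 0.45 * 27556.0 = 6200.1 Pa
Step 2: Multiply by wing area and lift coefficient: L = 6200.1 * 21.4 * 0.699
Step 3: L = 132682.14 * 0.699 = 92744.8 N

92744.8


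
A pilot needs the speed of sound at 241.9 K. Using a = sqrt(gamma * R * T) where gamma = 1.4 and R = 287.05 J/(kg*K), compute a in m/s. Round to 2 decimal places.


Step 1: gamma * R * T = 1.4 * 287.05 * 241.9 = 97212.353
Step 2: a = sqrt(97212.353) = 311.79 m/s

311.79


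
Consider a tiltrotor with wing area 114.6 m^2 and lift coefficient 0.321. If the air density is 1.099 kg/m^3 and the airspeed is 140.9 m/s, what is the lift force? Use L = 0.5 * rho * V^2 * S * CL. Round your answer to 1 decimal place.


Step 1: Calculate dynamic pressure q = 0.5 * 1.099 * 140.9^2 = 0.5 * 1.099 * 19852.81 = 10909.1191 Pa
Step 2: Multiply by wing area and lift coefficient: L = 10909.1191 * 114.6 * 0.321
Step 3: L = 1250185.0483 * 0.321 = 401309.4 N

401309.4


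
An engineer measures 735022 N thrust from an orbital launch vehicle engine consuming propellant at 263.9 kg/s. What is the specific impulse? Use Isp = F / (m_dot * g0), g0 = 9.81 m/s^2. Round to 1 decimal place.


Step 1: m_dot * g0 = 263.9 * 9.81 = 2588.86
Step 2: Isp = 735022 / 2588.86 = 283.9 s

283.9


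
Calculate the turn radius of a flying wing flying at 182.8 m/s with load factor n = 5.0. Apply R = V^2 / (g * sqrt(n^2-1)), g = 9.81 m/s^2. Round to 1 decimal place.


Step 1: V^2 = 182.8^2 = 33415.84
Step 2: n^2 - 1 = 5.0^2 - 1 = 24.0
Step 3: sqrt(24.0) = 4.898979
Step 4: R = 33415.84 / (9.81 * 4.898979) = 695.3 m

695.3


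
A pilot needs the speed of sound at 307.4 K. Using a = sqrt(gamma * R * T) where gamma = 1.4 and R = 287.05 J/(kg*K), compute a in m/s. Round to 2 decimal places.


Step 1: gamma * R * T = 1.4 * 287.05 * 307.4 = 123534.838
Step 2: a = sqrt(123534.838) = 351.48 m/s

351.48


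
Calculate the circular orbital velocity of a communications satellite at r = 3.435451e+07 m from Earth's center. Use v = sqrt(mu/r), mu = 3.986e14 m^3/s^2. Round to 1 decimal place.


Step 1: mu / r = 3.986e14 / 3.435451e+07 = 11602552.3286
Step 2: v = sqrt(11602552.3286) = 3406.3 m/s

3406.3


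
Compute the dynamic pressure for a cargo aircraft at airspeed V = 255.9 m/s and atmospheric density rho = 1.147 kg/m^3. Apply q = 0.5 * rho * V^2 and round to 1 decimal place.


Step 1: V^2 = 255.9^2 = 65484.81
Step 2: q = 0.5 * 1.147 * 65484.81
Step 3: q = 37555.5 Pa

37555.5


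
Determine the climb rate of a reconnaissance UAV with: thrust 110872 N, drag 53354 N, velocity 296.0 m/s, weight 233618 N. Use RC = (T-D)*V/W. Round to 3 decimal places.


Step 1: Excess thrust = T - D = 110872 - 53354 = 57518 N
Step 2: Excess power = 57518 * 296.0 = 17025328.0 W
Step 3: RC = 17025328.0 / 233618 = 72.877 m/s

72.877


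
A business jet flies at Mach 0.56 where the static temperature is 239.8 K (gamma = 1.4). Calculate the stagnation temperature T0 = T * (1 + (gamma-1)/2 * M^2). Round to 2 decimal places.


Step 1: (gamma-1)/2 = 0.2
Step 2: M^2 = 0.3136
Step 3: 1 + 0.2 * 0.3136 = 1.06272
Step 4: T0 = 239.8 * 1.06272 = 254.84 K

254.84


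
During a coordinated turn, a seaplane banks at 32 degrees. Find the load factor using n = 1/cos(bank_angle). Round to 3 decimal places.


Step 1: Convert 32 degrees to radians = 0.558505
Step 2: cos(32 deg) = 0.848048
Step 3: n = 1 / 0.848048 = 1.179

1.179


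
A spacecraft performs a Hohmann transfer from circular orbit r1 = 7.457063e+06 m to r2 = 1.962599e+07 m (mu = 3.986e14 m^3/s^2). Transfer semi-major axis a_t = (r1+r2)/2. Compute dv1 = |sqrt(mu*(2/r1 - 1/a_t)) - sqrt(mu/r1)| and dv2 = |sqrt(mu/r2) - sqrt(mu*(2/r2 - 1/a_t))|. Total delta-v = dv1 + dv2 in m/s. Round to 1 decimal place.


Step 1: Transfer semi-major axis a_t = (7.457063e+06 + 1.962599e+07) / 2 = 1.354153e+07 m
Step 2: v1 (circular at r1) = sqrt(mu/r1) = 7311.13 m/s
Step 3: v_t1 = sqrt(mu*(2/r1 - 1/a_t)) = 8801.7 m/s
Step 4: dv1 = |8801.7 - 7311.13| = 1490.57 m/s
Step 5: v2 (circular at r2) = 4506.64 m/s, v_t2 = 3344.28 m/s
Step 6: dv2 = |4506.64 - 3344.28| = 1162.36 m/s
Step 7: Total delta-v = 1490.57 + 1162.36 = 2652.9 m/s

2652.9


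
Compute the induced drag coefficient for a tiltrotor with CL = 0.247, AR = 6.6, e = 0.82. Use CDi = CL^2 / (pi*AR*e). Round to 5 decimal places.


Step 1: CL^2 = 0.247^2 = 0.061009
Step 2: pi * AR * e = 3.14159 * 6.6 * 0.82 = 17.002299
Step 3: CDi = 0.061009 / 17.002299 = 0.00359

0.00359


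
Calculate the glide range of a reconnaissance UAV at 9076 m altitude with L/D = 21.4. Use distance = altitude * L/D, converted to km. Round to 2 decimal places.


Step 1: Glide distance = altitude * L/D = 9076 * 21.4 = 194226.4 m
Step 2: Convert to km: 194226.4 / 1000 = 194.23 km

194.23


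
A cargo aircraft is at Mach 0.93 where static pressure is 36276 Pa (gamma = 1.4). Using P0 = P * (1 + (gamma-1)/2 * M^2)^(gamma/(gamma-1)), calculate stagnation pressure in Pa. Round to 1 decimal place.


Step 1: (gamma-1)/2 * M^2 = 0.2 * 0.8649 = 0.17298
Step 2: 1 + 0.17298 = 1.17298
Step 3: Exponent gamma/(gamma-1) = 3.5
Step 4: P0 = 36276 * 1.17298^3.5 = 63406.9 Pa

63406.9


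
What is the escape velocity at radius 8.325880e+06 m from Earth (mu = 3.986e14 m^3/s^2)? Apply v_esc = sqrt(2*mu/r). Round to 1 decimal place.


Step 1: 2*mu/r = 2 * 3.986e14 / 8.325880e+06 = 95749638.4767
Step 2: v_esc = sqrt(95749638.4767) = 9785.2 m/s

9785.2


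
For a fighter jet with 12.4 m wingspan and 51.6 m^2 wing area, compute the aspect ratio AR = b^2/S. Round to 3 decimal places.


Step 1: b^2 = 12.4^2 = 153.76
Step 2: AR = 153.76 / 51.6 = 2.980

2.980


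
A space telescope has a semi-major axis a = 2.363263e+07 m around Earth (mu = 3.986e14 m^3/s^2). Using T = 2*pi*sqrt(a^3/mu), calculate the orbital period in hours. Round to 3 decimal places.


Step 1: a^3 / mu = 1.319885e+22 / 3.986e14 = 3.311303e+07
Step 2: sqrt(3.311303e+07) = 5754.3919 s
Step 3: T = 2*pi * 5754.3919 = 36155.91 s
Step 4: T in hours = 36155.91 / 3600 = 10.043 hours

10.043


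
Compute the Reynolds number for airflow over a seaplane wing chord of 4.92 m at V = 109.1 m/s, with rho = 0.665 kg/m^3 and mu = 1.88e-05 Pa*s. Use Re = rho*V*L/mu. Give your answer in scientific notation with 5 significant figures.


Step 1: Numerator = rho * V * L = 0.665 * 109.1 * 4.92 = 356.95338
Step 2: Re = 356.95338 / 1.88e-05
Step 3: Re = 1.8987e+07

1.8987e+07


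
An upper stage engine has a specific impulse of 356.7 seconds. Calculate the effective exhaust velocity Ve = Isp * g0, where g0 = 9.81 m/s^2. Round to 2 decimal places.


Step 1: Ve = Isp * g0 = 356.7 * 9.81
Step 2: Ve = 3499.23 m/s

3499.23


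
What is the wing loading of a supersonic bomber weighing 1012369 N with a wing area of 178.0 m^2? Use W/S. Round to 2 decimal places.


Step 1: Wing loading = W / S = 1012369 / 178.0
Step 2: Wing loading = 5687.47 N/m^2

5687.47


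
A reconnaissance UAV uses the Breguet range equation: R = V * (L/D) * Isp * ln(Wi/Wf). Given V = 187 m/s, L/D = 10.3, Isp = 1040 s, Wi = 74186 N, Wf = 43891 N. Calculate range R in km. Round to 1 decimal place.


Step 1: Coefficient = V * (L/D) * Isp = 187 * 10.3 * 1040 = 2003144.0 m
Step 2: Wi/Wf = 74186 / 43891 = 1.690233
Step 3: ln(1.690233) = 0.524866
Step 4: R = 2003144.0 * 0.524866 = 1051382.5 m = 1051.4 km

1051.4


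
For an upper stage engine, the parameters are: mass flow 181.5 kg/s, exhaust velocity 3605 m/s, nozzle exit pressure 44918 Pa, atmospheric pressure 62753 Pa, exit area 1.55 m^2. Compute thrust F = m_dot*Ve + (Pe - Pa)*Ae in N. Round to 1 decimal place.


Step 1: Momentum thrust = m_dot * Ve = 181.5 * 3605 = 654307.5 N
Step 2: Pressure thrust = (Pe - Pa) * Ae = (44918 - 62753) * 1.55 = -27644.25 N
Step 3: Total thrust F = 654307.5 + -27644.25 = 626663.3 N

626663.3


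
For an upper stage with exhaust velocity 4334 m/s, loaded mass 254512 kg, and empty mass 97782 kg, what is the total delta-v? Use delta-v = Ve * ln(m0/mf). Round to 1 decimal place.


Step 1: Mass ratio m0/mf = 254512 / 97782 = 2.602851
Step 2: ln(2.602851) = 0.956607
Step 3: delta-v = 4334 * 0.956607 = 4145.9 m/s

4145.9


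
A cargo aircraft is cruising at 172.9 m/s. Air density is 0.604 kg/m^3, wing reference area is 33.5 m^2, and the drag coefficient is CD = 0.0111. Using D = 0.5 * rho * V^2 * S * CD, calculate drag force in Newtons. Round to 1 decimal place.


Step 1: Dynamic pressure q = 0.5 * 0.604 * 172.9^2 = 9028.1118 Pa
Step 2: Drag D = q * S * CD = 9028.1118 * 33.5 * 0.0111
Step 3: D = 3357.1 N

3357.1


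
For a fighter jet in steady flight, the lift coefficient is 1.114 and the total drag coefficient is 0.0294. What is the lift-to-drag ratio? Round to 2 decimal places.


Step 1: L/D = CL / CD = 1.114 / 0.0294
Step 2: L/D = 37.89

37.89


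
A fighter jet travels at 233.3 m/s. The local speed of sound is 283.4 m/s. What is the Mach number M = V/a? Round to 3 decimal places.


Step 1: M = V / a = 233.3 / 283.4
Step 2: M = 0.823

0.823


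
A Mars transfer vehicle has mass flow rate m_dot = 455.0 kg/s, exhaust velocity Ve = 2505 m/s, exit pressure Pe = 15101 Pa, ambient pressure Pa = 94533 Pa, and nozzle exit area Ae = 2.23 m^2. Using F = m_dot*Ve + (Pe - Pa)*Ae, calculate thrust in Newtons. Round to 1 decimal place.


Step 1: Momentum thrust = m_dot * Ve = 455.0 * 2505 = 1139775.0 N
Step 2: Pressure thrust = (Pe - Pa) * Ae = (15101 - 94533) * 2.23 = -177133.36 N
Step 3: Total thrust F = 1139775.0 + -177133.36 = 962641.6 N

962641.6


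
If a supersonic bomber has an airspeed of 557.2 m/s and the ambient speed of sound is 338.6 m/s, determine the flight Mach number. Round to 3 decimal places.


Step 1: M = V / a = 557.2 / 338.6
Step 2: M = 1.646

1.646


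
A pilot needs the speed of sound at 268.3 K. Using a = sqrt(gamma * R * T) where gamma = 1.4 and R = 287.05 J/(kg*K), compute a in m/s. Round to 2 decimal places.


Step 1: gamma * R * T = 1.4 * 287.05 * 268.3 = 107821.721
Step 2: a = sqrt(107821.721) = 328.36 m/s

328.36


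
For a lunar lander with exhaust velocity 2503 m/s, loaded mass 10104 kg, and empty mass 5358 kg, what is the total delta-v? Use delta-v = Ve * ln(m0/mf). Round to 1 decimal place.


Step 1: Mass ratio m0/mf = 10104 / 5358 = 1.885778
Step 2: ln(1.885778) = 0.634341
Step 3: delta-v = 2503 * 0.634341 = 1587.8 m/s

1587.8


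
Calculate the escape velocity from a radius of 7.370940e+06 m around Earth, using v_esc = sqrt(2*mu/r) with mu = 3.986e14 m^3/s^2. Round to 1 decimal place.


Step 1: 2*mu/r = 2 * 3.986e14 / 7.370940e+06 = 108154455.1984
Step 2: v_esc = sqrt(108154455.1984) = 10399.7 m/s

10399.7


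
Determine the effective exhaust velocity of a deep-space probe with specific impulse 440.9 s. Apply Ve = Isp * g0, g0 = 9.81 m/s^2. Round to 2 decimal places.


Step 1: Ve = Isp * g0 = 440.9 * 9.81
Step 2: Ve = 4325.23 m/s

4325.23


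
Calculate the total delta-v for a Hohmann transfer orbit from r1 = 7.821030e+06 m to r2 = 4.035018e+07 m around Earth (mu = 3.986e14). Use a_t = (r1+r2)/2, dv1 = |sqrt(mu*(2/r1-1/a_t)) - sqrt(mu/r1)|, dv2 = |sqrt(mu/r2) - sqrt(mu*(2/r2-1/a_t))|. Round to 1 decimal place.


Step 1: Transfer semi-major axis a_t = (7.821030e+06 + 4.035018e+07) / 2 = 2.408560e+07 m
Step 2: v1 (circular at r1) = sqrt(mu/r1) = 7138.99 m/s
Step 3: v_t1 = sqrt(mu*(2/r1 - 1/a_t)) = 9240.18 m/s
Step 4: dv1 = |9240.18 - 7138.99| = 2101.2 m/s
Step 5: v2 (circular at r2) = 3143.01 m/s, v_t2 = 1791.01 m/s
Step 6: dv2 = |3143.01 - 1791.01| = 1352.0 m/s
Step 7: Total delta-v = 2101.2 + 1352.0 = 3453.2 m/s

3453.2


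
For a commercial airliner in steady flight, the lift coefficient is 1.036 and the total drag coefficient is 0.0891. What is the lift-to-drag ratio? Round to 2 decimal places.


Step 1: L/D = CL / CD = 1.036 / 0.0891
Step 2: L/D = 11.63

11.63


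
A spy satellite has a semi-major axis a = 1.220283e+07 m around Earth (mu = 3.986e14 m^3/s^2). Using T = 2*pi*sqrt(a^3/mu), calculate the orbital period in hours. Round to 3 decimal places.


Step 1: a^3 / mu = 1.817112e+21 / 3.986e14 = 4.558735e+06
Step 2: sqrt(4.558735e+06) = 2135.1195 s
Step 3: T = 2*pi * 2135.1195 = 13415.35 s
Step 4: T in hours = 13415.35 / 3600 = 3.726 hours

3.726


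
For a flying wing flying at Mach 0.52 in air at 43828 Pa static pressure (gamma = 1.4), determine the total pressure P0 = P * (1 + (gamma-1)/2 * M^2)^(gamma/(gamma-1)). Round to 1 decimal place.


Step 1: (gamma-1)/2 * M^2 = 0.2 * 0.2704 = 0.05408
Step 2: 1 + 0.05408 = 1.05408
Step 3: Exponent gamma/(gamma-1) = 3.5
Step 4: P0 = 43828 * 1.05408^3.5 = 52699.8 Pa

52699.8


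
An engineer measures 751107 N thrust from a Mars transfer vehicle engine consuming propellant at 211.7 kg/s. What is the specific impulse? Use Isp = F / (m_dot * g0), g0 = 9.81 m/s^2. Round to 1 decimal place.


Step 1: m_dot * g0 = 211.7 * 9.81 = 2076.78
Step 2: Isp = 751107 / 2076.78 = 361.7 s

361.7


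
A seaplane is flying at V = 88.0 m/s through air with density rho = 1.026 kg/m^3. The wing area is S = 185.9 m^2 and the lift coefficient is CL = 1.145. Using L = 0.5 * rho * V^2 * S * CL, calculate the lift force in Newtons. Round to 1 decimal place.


Step 1: Calculate dynamic pressure q = 0.5 * 1.026 * 88.0^2 = 0.5 * 1.026 * 7744.0 = 3972.672 Pa
Step 2: Multiply by wing area and lift coefficient: L = 3972.672 * 185.9 * 1.145
Step 3: L = 738519.7248 * 1.145 = 845605.1 N

845605.1


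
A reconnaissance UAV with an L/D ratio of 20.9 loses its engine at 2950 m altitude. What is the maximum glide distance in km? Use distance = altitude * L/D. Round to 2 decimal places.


Step 1: Glide distance = altitude * L/D = 2950 * 20.9 = 61655.0 m
Step 2: Convert to km: 61655.0 / 1000 = 61.66 km

61.66


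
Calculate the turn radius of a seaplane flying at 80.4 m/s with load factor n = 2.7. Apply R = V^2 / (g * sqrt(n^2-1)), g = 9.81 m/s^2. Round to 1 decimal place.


Step 1: V^2 = 80.4^2 = 6464.16
Step 2: n^2 - 1 = 2.7^2 - 1 = 6.29
Step 3: sqrt(6.29) = 2.507987
Step 4: R = 6464.16 / (9.81 * 2.507987) = 262.7 m

262.7


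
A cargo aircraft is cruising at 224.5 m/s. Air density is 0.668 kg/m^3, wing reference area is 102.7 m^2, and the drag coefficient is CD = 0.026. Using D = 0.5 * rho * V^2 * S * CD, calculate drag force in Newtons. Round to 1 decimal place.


Step 1: Dynamic pressure q = 0.5 * 0.668 * 224.5^2 = 16833.6835 Pa
Step 2: Drag D = q * S * CD = 16833.6835 * 102.7 * 0.026
Step 3: D = 44949.3 N

44949.3


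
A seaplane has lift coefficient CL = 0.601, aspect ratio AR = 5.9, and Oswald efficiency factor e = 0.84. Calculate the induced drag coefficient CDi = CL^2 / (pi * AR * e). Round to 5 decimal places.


Step 1: CL^2 = 0.601^2 = 0.361201
Step 2: pi * AR * e = 3.14159 * 5.9 * 0.84 = 15.569733
Step 3: CDi = 0.361201 / 15.569733 = 0.02320

0.02320


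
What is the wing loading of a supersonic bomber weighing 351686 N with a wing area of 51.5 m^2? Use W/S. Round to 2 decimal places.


Step 1: Wing loading = W / S = 351686 / 51.5
Step 2: Wing loading = 6828.85 N/m^2

6828.85


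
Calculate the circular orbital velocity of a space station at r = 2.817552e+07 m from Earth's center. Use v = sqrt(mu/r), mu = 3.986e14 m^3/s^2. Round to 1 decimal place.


Step 1: mu / r = 3.986e14 / 2.817552e+07 = 14147032.6014
Step 2: v = sqrt(14147032.6014) = 3761.3 m/s

3761.3


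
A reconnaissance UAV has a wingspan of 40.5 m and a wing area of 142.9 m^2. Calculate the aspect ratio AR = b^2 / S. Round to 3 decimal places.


Step 1: b^2 = 40.5^2 = 1640.25
Step 2: AR = 1640.25 / 142.9 = 11.478

11.478


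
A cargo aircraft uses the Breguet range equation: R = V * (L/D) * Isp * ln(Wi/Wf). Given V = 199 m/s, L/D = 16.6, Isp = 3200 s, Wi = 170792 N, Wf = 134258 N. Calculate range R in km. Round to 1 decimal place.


Step 1: Coefficient = V * (L/D) * Isp = 199 * 16.6 * 3200 = 10570880.0 m
Step 2: Wi/Wf = 170792 / 134258 = 1.272118
Step 3: ln(1.272118) = 0.240683
Step 4: R = 10570880.0 * 0.240683 = 2544232.4 m = 2544.2 km

2544.2


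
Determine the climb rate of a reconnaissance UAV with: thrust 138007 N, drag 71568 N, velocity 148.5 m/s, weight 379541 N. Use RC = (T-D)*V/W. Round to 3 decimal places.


Step 1: Excess thrust = T - D = 138007 - 71568 = 66439 N
Step 2: Excess power = 66439 * 148.5 = 9866191.5 W
Step 3: RC = 9866191.5 / 379541 = 25.995 m/s

25.995


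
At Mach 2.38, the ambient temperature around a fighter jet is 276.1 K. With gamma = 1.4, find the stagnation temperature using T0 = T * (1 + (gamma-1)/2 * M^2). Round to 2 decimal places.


Step 1: (gamma-1)/2 = 0.2
Step 2: M^2 = 5.6644
Step 3: 1 + 0.2 * 5.6644 = 2.13288
Step 4: T0 = 276.1 * 2.13288 = 588.89 K

588.89


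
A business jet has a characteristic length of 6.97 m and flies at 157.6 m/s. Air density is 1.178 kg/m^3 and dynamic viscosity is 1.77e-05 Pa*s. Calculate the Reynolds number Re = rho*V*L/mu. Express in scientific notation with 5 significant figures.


Step 1: Numerator = rho * V * L = 1.178 * 157.6 * 6.97 = 1294.000016
Step 2: Re = 1294.000016 / 1.77e-05
Step 3: Re = 7.3107e+07

7.3107e+07


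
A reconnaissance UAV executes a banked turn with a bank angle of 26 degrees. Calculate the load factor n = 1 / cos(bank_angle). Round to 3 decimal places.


Step 1: Convert 26 degrees to radians = 0.453786
Step 2: cos(26 deg) = 0.898794
Step 3: n = 1 / 0.898794 = 1.113

1.113


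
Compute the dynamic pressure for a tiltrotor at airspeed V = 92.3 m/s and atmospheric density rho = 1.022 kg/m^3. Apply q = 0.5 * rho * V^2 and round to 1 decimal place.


Step 1: V^2 = 92.3^2 = 8519.29
Step 2: q = 0.5 * 1.022 * 8519.29
Step 3: q = 4353.4 Pa

4353.4


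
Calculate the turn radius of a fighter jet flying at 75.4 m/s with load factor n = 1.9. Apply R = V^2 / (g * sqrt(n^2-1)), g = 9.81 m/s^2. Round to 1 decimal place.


Step 1: V^2 = 75.4^2 = 5685.16
Step 2: n^2 - 1 = 1.9^2 - 1 = 2.61
Step 3: sqrt(2.61) = 1.615549
Step 4: R = 5685.16 / (9.81 * 1.615549) = 358.7 m

358.7


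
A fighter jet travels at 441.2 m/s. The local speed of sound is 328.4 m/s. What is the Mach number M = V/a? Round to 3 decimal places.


Step 1: M = V / a = 441.2 / 328.4
Step 2: M = 1.343

1.343


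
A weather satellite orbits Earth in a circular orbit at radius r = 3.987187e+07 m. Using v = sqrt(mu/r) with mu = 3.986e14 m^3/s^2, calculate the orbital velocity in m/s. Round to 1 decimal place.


Step 1: mu / r = 3.986e14 / 3.987187e+07 = 9997022.9638
Step 2: v = sqrt(9997022.9638) = 3161.8 m/s

3161.8


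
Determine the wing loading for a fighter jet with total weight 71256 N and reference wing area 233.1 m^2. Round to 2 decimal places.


Step 1: Wing loading = W / S = 71256 / 233.1
Step 2: Wing loading = 305.69 N/m^2

305.69


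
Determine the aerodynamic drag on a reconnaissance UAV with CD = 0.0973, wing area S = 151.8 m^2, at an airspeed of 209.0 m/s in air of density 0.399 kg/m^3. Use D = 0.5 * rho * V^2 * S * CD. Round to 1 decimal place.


Step 1: Dynamic pressure q = 0.5 * 0.399 * 209.0^2 = 8714.3595 Pa
Step 2: Drag D = q * S * CD = 8714.3595 * 151.8 * 0.0973
Step 3: D = 128712.3 N

128712.3


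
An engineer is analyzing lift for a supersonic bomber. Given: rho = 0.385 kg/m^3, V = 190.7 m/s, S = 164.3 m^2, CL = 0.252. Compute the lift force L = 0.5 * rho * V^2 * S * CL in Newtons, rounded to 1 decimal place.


Step 1: Calculate dynamic pressure q = 0.5 * 0.385 * 190.7^2 = 0.5 * 0.385 * 36366.49 = 7000.5493 Pa
Step 2: Multiply by wing area and lift coefficient: L = 7000.5493 * 164.3 * 0.252
Step 3: L = 1150190.2541 * 0.252 = 289847.9 N

289847.9


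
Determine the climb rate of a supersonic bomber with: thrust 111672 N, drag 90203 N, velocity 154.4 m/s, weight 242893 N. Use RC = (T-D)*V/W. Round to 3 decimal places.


Step 1: Excess thrust = T - D = 111672 - 90203 = 21469 N
Step 2: Excess power = 21469 * 154.4 = 3314813.6 W
Step 3: RC = 3314813.6 / 242893 = 13.647 m/s

13.647


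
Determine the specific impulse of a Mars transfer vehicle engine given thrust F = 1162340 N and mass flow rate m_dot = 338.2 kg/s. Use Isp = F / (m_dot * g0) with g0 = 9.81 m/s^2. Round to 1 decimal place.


Step 1: m_dot * g0 = 338.2 * 9.81 = 3317.74
Step 2: Isp = 1162340 / 3317.74 = 350.3 s

350.3
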